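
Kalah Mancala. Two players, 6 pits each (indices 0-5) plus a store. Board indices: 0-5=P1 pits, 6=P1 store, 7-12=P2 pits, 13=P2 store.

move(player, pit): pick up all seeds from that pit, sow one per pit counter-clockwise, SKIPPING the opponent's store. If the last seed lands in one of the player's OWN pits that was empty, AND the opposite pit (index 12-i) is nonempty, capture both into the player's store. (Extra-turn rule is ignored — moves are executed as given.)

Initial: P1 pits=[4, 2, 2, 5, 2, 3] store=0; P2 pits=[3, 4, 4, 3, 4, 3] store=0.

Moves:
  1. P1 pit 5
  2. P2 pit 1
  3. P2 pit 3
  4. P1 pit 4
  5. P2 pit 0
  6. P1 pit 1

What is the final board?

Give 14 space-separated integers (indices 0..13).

Move 1: P1 pit5 -> P1=[4,2,2,5,2,0](1) P2=[4,5,4,3,4,3](0)
Move 2: P2 pit1 -> P1=[4,2,2,5,2,0](1) P2=[4,0,5,4,5,4](1)
Move 3: P2 pit3 -> P1=[5,2,2,5,2,0](1) P2=[4,0,5,0,6,5](2)
Move 4: P1 pit4 -> P1=[5,2,2,5,0,1](2) P2=[4,0,5,0,6,5](2)
Move 5: P2 pit0 -> P1=[5,2,2,5,0,1](2) P2=[0,1,6,1,7,5](2)
Move 6: P1 pit1 -> P1=[5,0,3,6,0,1](2) P2=[0,1,6,1,7,5](2)

Answer: 5 0 3 6 0 1 2 0 1 6 1 7 5 2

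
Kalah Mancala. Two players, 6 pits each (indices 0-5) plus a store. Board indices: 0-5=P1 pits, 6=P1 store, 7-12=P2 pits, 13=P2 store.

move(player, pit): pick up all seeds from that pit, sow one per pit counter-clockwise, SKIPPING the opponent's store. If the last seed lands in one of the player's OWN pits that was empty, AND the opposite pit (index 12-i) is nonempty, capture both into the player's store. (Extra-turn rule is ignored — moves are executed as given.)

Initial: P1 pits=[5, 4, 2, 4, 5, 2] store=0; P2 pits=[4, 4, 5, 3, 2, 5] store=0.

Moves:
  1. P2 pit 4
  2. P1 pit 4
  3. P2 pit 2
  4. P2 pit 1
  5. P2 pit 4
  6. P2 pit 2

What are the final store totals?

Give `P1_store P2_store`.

Move 1: P2 pit4 -> P1=[5,4,2,4,5,2](0) P2=[4,4,5,3,0,6](1)
Move 2: P1 pit4 -> P1=[5,4,2,4,0,3](1) P2=[5,5,6,3,0,6](1)
Move 3: P2 pit2 -> P1=[6,5,2,4,0,3](1) P2=[5,5,0,4,1,7](2)
Move 4: P2 pit1 -> P1=[6,5,2,4,0,3](1) P2=[5,0,1,5,2,8](3)
Move 5: P2 pit4 -> P1=[6,5,2,4,0,3](1) P2=[5,0,1,5,0,9](4)
Move 6: P2 pit2 -> P1=[6,5,2,4,0,3](1) P2=[5,0,0,6,0,9](4)

Answer: 1 4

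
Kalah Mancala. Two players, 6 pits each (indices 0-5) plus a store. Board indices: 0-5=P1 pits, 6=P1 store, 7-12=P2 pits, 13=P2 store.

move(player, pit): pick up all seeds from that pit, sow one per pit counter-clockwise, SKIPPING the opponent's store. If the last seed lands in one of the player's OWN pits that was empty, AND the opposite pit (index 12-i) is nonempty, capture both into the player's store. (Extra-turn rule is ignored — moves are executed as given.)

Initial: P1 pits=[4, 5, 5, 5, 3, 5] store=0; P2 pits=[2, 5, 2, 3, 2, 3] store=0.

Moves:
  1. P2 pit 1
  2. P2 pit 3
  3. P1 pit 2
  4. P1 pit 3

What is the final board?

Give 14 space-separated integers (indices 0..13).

Answer: 5 5 0 0 5 7 2 4 1 4 0 4 5 2

Derivation:
Move 1: P2 pit1 -> P1=[4,5,5,5,3,5](0) P2=[2,0,3,4,3,4](1)
Move 2: P2 pit3 -> P1=[5,5,5,5,3,5](0) P2=[2,0,3,0,4,5](2)
Move 3: P1 pit2 -> P1=[5,5,0,6,4,6](1) P2=[3,0,3,0,4,5](2)
Move 4: P1 pit3 -> P1=[5,5,0,0,5,7](2) P2=[4,1,4,0,4,5](2)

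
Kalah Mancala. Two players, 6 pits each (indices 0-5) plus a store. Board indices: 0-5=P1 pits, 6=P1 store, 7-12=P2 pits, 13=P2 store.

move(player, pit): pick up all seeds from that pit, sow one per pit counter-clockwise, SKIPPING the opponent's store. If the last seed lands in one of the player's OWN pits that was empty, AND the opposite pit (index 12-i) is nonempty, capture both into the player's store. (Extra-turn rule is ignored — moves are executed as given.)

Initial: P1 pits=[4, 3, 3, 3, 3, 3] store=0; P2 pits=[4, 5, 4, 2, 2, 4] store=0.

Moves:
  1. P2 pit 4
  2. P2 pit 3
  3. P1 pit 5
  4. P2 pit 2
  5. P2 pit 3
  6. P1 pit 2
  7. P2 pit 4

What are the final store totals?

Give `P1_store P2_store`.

Move 1: P2 pit4 -> P1=[4,3,3,3,3,3](0) P2=[4,5,4,2,0,5](1)
Move 2: P2 pit3 -> P1=[4,3,3,3,3,3](0) P2=[4,5,4,0,1,6](1)
Move 3: P1 pit5 -> P1=[4,3,3,3,3,0](1) P2=[5,6,4,0,1,6](1)
Move 4: P2 pit2 -> P1=[4,3,3,3,3,0](1) P2=[5,6,0,1,2,7](2)
Move 5: P2 pit3 -> P1=[4,3,3,3,3,0](1) P2=[5,6,0,0,3,7](2)
Move 6: P1 pit2 -> P1=[4,3,0,4,4,0](7) P2=[0,6,0,0,3,7](2)
Move 7: P2 pit4 -> P1=[5,3,0,4,4,0](7) P2=[0,6,0,0,0,8](3)

Answer: 7 3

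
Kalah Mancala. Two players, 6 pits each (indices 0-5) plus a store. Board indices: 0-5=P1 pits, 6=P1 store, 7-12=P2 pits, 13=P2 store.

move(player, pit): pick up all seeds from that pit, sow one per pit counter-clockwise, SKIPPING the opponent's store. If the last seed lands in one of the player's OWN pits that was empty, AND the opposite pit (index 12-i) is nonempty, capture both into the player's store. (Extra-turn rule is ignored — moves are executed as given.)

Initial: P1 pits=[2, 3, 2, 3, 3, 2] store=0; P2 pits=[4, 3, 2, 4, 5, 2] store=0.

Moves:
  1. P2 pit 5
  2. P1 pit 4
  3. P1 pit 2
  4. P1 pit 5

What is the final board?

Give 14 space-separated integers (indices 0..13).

Answer: 3 3 0 4 0 0 6 6 1 2 4 5 0 1

Derivation:
Move 1: P2 pit5 -> P1=[3,3,2,3,3,2](0) P2=[4,3,2,4,5,0](1)
Move 2: P1 pit4 -> P1=[3,3,2,3,0,3](1) P2=[5,3,2,4,5,0](1)
Move 3: P1 pit2 -> P1=[3,3,0,4,0,3](5) P2=[5,0,2,4,5,0](1)
Move 4: P1 pit5 -> P1=[3,3,0,4,0,0](6) P2=[6,1,2,4,5,0](1)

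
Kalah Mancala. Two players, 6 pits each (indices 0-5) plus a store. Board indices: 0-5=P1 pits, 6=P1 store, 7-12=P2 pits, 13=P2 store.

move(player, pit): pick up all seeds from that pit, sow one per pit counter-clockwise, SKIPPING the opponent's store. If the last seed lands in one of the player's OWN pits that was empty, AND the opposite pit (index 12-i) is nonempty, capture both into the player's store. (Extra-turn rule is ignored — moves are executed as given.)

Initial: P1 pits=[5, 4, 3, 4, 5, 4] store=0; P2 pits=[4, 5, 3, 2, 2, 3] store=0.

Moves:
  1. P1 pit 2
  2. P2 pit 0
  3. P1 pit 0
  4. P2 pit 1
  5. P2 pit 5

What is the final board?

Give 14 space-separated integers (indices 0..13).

Move 1: P1 pit2 -> P1=[5,4,0,5,6,5](0) P2=[4,5,3,2,2,3](0)
Move 2: P2 pit0 -> P1=[5,4,0,5,6,5](0) P2=[0,6,4,3,3,3](0)
Move 3: P1 pit0 -> P1=[0,5,1,6,7,6](0) P2=[0,6,4,3,3,3](0)
Move 4: P2 pit1 -> P1=[1,5,1,6,7,6](0) P2=[0,0,5,4,4,4](1)
Move 5: P2 pit5 -> P1=[2,6,2,6,7,6](0) P2=[0,0,5,4,4,0](2)

Answer: 2 6 2 6 7 6 0 0 0 5 4 4 0 2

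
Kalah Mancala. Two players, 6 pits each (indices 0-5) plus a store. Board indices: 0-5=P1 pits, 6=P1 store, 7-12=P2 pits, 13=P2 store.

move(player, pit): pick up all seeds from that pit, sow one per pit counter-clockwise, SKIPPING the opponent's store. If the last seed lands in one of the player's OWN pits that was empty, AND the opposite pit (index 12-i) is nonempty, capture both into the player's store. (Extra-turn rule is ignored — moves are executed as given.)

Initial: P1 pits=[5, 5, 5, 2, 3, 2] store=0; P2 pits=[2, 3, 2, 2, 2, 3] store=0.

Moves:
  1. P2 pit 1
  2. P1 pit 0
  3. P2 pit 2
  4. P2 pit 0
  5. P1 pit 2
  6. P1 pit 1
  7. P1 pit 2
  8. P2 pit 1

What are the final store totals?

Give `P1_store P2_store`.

Move 1: P2 pit1 -> P1=[5,5,5,2,3,2](0) P2=[2,0,3,3,3,3](0)
Move 2: P1 pit0 -> P1=[0,6,6,3,4,3](0) P2=[2,0,3,3,3,3](0)
Move 3: P2 pit2 -> P1=[0,6,6,3,4,3](0) P2=[2,0,0,4,4,4](0)
Move 4: P2 pit0 -> P1=[0,6,6,0,4,3](0) P2=[0,1,0,4,4,4](4)
Move 5: P1 pit2 -> P1=[0,6,0,1,5,4](1) P2=[1,2,0,4,4,4](4)
Move 6: P1 pit1 -> P1=[0,0,1,2,6,5](2) P2=[2,2,0,4,4,4](4)
Move 7: P1 pit2 -> P1=[0,0,0,3,6,5](2) P2=[2,2,0,4,4,4](4)
Move 8: P2 pit1 -> P1=[0,0,0,3,6,5](2) P2=[2,0,1,5,4,4](4)

Answer: 2 4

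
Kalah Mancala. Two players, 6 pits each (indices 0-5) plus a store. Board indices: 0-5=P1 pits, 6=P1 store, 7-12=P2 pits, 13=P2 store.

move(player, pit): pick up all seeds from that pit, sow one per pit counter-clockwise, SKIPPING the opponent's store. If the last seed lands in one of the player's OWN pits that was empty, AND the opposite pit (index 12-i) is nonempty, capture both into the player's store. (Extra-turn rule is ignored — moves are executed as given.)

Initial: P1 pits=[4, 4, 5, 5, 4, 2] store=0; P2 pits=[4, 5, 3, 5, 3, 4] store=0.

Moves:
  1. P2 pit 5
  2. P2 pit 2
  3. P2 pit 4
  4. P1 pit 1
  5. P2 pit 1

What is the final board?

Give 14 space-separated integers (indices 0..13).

Answer: 1 0 7 6 5 3 1 5 0 1 7 1 2 9

Derivation:
Move 1: P2 pit5 -> P1=[5,5,6,5,4,2](0) P2=[4,5,3,5,3,0](1)
Move 2: P2 pit2 -> P1=[0,5,6,5,4,2](0) P2=[4,5,0,6,4,0](7)
Move 3: P2 pit4 -> P1=[1,6,6,5,4,2](0) P2=[4,5,0,6,0,1](8)
Move 4: P1 pit1 -> P1=[1,0,7,6,5,3](1) P2=[5,5,0,6,0,1](8)
Move 5: P2 pit1 -> P1=[1,0,7,6,5,3](1) P2=[5,0,1,7,1,2](9)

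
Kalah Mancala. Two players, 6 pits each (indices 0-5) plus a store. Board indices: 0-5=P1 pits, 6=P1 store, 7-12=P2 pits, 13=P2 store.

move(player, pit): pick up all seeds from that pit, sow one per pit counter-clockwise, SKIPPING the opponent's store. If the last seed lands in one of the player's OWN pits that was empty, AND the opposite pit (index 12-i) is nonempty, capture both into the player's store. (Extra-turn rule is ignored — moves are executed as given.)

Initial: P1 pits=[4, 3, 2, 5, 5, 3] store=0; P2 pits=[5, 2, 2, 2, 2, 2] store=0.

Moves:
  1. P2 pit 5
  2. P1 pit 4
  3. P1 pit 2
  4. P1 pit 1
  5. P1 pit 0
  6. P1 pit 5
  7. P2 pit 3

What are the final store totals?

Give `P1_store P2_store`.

Answer: 6 2

Derivation:
Move 1: P2 pit5 -> P1=[5,3,2,5,5,3](0) P2=[5,2,2,2,2,0](1)
Move 2: P1 pit4 -> P1=[5,3,2,5,0,4](1) P2=[6,3,3,2,2,0](1)
Move 3: P1 pit2 -> P1=[5,3,0,6,0,4](5) P2=[6,0,3,2,2,0](1)
Move 4: P1 pit1 -> P1=[5,0,1,7,1,4](5) P2=[6,0,3,2,2,0](1)
Move 5: P1 pit0 -> P1=[0,1,2,8,2,5](5) P2=[6,0,3,2,2,0](1)
Move 6: P1 pit5 -> P1=[0,1,2,8,2,0](6) P2=[7,1,4,3,2,0](1)
Move 7: P2 pit3 -> P1=[0,1,2,8,2,0](6) P2=[7,1,4,0,3,1](2)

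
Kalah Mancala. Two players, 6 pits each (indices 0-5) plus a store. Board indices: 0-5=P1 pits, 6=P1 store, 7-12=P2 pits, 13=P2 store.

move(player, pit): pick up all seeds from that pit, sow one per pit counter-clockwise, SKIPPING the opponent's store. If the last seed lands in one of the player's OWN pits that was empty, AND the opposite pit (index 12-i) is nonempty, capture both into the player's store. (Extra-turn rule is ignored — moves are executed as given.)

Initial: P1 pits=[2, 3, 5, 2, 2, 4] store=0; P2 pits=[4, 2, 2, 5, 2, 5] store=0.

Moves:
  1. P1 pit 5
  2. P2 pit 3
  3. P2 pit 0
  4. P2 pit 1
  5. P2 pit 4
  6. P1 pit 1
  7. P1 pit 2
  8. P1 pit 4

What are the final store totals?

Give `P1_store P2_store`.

Answer: 4 2

Derivation:
Move 1: P1 pit5 -> P1=[2,3,5,2,2,0](1) P2=[5,3,3,5,2,5](0)
Move 2: P2 pit3 -> P1=[3,4,5,2,2,0](1) P2=[5,3,3,0,3,6](1)
Move 3: P2 pit0 -> P1=[3,4,5,2,2,0](1) P2=[0,4,4,1,4,7](1)
Move 4: P2 pit1 -> P1=[3,4,5,2,2,0](1) P2=[0,0,5,2,5,8](1)
Move 5: P2 pit4 -> P1=[4,5,6,2,2,0](1) P2=[0,0,5,2,0,9](2)
Move 6: P1 pit1 -> P1=[4,0,7,3,3,1](2) P2=[0,0,5,2,0,9](2)
Move 7: P1 pit2 -> P1=[4,0,0,4,4,2](3) P2=[1,1,6,2,0,9](2)
Move 8: P1 pit4 -> P1=[4,0,0,4,0,3](4) P2=[2,2,6,2,0,9](2)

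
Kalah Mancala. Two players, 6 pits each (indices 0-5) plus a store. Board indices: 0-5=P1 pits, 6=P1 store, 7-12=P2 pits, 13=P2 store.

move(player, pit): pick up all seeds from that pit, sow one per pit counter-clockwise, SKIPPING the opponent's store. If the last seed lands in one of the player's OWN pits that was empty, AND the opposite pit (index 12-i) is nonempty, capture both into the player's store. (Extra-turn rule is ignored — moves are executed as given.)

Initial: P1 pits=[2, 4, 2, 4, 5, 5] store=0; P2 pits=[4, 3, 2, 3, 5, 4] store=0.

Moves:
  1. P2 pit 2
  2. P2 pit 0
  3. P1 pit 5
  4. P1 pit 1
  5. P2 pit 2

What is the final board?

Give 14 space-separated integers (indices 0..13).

Move 1: P2 pit2 -> P1=[2,4,2,4,5,5](0) P2=[4,3,0,4,6,4](0)
Move 2: P2 pit0 -> P1=[2,4,2,4,5,5](0) P2=[0,4,1,5,7,4](0)
Move 3: P1 pit5 -> P1=[2,4,2,4,5,0](1) P2=[1,5,2,6,7,4](0)
Move 4: P1 pit1 -> P1=[2,0,3,5,6,0](3) P2=[0,5,2,6,7,4](0)
Move 5: P2 pit2 -> P1=[2,0,3,5,6,0](3) P2=[0,5,0,7,8,4](0)

Answer: 2 0 3 5 6 0 3 0 5 0 7 8 4 0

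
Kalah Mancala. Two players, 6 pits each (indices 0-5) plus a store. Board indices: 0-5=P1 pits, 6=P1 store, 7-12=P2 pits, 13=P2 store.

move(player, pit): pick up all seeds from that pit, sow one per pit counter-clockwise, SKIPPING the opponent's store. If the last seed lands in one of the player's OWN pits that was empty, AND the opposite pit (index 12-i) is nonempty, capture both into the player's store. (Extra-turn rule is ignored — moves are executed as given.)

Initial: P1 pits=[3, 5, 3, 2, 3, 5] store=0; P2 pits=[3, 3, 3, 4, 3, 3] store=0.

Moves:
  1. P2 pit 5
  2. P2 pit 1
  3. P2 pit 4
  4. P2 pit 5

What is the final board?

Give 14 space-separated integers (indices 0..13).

Move 1: P2 pit5 -> P1=[4,6,3,2,3,5](0) P2=[3,3,3,4,3,0](1)
Move 2: P2 pit1 -> P1=[4,6,3,2,3,5](0) P2=[3,0,4,5,4,0](1)
Move 3: P2 pit4 -> P1=[5,7,3,2,3,5](0) P2=[3,0,4,5,0,1](2)
Move 4: P2 pit5 -> P1=[5,7,3,2,3,5](0) P2=[3,0,4,5,0,0](3)

Answer: 5 7 3 2 3 5 0 3 0 4 5 0 0 3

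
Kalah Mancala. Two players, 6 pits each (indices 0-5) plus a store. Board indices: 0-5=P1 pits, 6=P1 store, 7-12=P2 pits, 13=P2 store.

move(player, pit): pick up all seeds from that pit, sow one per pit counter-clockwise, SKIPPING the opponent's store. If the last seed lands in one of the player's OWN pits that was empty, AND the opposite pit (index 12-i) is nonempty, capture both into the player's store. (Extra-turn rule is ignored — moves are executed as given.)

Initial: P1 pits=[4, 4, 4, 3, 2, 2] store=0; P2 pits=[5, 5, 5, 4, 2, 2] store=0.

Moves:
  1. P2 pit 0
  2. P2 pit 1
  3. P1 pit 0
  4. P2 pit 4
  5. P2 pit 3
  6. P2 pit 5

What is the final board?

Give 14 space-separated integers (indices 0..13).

Answer: 3 8 7 5 4 3 0 0 0 7 0 1 0 4

Derivation:
Move 1: P2 pit0 -> P1=[4,4,4,3,2,2](0) P2=[0,6,6,5,3,3](0)
Move 2: P2 pit1 -> P1=[5,4,4,3,2,2](0) P2=[0,0,7,6,4,4](1)
Move 3: P1 pit0 -> P1=[0,5,5,4,3,3](0) P2=[0,0,7,6,4,4](1)
Move 4: P2 pit4 -> P1=[1,6,5,4,3,3](0) P2=[0,0,7,6,0,5](2)
Move 5: P2 pit3 -> P1=[2,7,6,4,3,3](0) P2=[0,0,7,0,1,6](3)
Move 6: P2 pit5 -> P1=[3,8,7,5,4,3](0) P2=[0,0,7,0,1,0](4)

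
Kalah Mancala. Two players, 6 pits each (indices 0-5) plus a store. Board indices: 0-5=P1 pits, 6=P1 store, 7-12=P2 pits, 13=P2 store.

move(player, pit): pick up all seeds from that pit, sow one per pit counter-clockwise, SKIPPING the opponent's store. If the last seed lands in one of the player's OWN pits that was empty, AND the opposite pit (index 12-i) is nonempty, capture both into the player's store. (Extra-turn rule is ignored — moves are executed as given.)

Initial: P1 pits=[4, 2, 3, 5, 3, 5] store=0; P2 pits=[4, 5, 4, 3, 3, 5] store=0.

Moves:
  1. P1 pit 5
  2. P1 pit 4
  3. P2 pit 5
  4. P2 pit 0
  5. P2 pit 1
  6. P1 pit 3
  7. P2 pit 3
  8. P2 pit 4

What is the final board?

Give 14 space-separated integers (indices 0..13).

Answer: 8 6 6 1 1 2 3 1 1 8 0 0 4 5

Derivation:
Move 1: P1 pit5 -> P1=[4,2,3,5,3,0](1) P2=[5,6,5,4,3,5](0)
Move 2: P1 pit4 -> P1=[4,2,3,5,0,1](2) P2=[6,6,5,4,3,5](0)
Move 3: P2 pit5 -> P1=[5,3,4,6,0,1](2) P2=[6,6,5,4,3,0](1)
Move 4: P2 pit0 -> P1=[5,3,4,6,0,1](2) P2=[0,7,6,5,4,1](2)
Move 5: P2 pit1 -> P1=[6,4,4,6,0,1](2) P2=[0,0,7,6,5,2](3)
Move 6: P1 pit3 -> P1=[6,4,4,0,1,2](3) P2=[1,1,8,6,5,2](3)
Move 7: P2 pit3 -> P1=[7,5,5,0,1,2](3) P2=[1,1,8,0,6,3](4)
Move 8: P2 pit4 -> P1=[8,6,6,1,1,2](3) P2=[1,1,8,0,0,4](5)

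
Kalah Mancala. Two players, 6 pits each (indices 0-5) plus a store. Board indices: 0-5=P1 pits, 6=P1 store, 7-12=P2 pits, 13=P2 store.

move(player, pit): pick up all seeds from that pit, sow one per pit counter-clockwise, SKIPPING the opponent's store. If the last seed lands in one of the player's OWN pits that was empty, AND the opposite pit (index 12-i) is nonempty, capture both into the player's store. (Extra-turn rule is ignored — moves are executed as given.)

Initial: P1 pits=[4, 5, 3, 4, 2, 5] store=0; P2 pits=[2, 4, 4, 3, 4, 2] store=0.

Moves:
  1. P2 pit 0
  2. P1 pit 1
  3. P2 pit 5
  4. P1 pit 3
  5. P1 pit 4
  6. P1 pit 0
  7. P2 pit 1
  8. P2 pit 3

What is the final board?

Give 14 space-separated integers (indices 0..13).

Move 1: P2 pit0 -> P1=[4,5,3,4,2,5](0) P2=[0,5,5,3,4,2](0)
Move 2: P1 pit1 -> P1=[4,0,4,5,3,6](1) P2=[0,5,5,3,4,2](0)
Move 3: P2 pit5 -> P1=[5,0,4,5,3,6](1) P2=[0,5,5,3,4,0](1)
Move 4: P1 pit3 -> P1=[5,0,4,0,4,7](2) P2=[1,6,5,3,4,0](1)
Move 5: P1 pit4 -> P1=[5,0,4,0,0,8](3) P2=[2,7,5,3,4,0](1)
Move 6: P1 pit0 -> P1=[0,1,5,1,1,9](3) P2=[2,7,5,3,4,0](1)
Move 7: P2 pit1 -> P1=[1,2,5,1,1,9](3) P2=[2,0,6,4,5,1](2)
Move 8: P2 pit3 -> P1=[2,2,5,1,1,9](3) P2=[2,0,6,0,6,2](3)

Answer: 2 2 5 1 1 9 3 2 0 6 0 6 2 3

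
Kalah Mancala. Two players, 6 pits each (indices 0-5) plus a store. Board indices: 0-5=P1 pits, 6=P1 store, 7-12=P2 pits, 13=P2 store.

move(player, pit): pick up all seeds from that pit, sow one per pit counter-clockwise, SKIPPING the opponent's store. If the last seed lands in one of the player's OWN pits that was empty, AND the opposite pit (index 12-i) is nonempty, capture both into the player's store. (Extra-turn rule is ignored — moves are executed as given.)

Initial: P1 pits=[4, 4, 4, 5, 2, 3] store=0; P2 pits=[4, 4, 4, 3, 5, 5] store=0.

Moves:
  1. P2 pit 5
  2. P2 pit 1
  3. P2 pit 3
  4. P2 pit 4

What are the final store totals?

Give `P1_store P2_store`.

Answer: 0 9

Derivation:
Move 1: P2 pit5 -> P1=[5,5,5,6,2,3](0) P2=[4,4,4,3,5,0](1)
Move 2: P2 pit1 -> P1=[0,5,5,6,2,3](0) P2=[4,0,5,4,6,0](7)
Move 3: P2 pit3 -> P1=[1,5,5,6,2,3](0) P2=[4,0,5,0,7,1](8)
Move 4: P2 pit4 -> P1=[2,6,6,7,3,3](0) P2=[4,0,5,0,0,2](9)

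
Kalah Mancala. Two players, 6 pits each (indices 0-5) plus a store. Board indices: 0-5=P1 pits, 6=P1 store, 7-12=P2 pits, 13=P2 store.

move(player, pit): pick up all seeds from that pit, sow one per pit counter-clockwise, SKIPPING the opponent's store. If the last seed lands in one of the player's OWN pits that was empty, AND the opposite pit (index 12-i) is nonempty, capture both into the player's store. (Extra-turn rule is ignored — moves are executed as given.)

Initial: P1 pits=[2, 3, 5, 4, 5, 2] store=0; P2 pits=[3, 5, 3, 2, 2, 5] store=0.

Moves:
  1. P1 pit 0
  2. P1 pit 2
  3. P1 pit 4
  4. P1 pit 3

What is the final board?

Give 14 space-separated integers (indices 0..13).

Move 1: P1 pit0 -> P1=[0,4,6,4,5,2](0) P2=[3,5,3,2,2,5](0)
Move 2: P1 pit2 -> P1=[0,4,0,5,6,3](1) P2=[4,6,3,2,2,5](0)
Move 3: P1 pit4 -> P1=[0,4,0,5,0,4](2) P2=[5,7,4,3,2,5](0)
Move 4: P1 pit3 -> P1=[0,4,0,0,1,5](3) P2=[6,8,4,3,2,5](0)

Answer: 0 4 0 0 1 5 3 6 8 4 3 2 5 0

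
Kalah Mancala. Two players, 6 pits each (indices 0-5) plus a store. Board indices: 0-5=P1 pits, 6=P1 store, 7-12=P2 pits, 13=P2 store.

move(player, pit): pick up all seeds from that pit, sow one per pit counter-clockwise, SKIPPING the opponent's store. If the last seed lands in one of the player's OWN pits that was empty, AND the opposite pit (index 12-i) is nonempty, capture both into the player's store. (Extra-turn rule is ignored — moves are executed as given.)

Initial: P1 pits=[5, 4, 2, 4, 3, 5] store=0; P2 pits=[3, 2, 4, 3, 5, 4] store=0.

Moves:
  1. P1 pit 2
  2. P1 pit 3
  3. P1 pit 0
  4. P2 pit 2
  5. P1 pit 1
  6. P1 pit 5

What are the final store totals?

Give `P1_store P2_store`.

Move 1: P1 pit2 -> P1=[5,4,0,5,4,5](0) P2=[3,2,4,3,5,4](0)
Move 2: P1 pit3 -> P1=[5,4,0,0,5,6](1) P2=[4,3,4,3,5,4](0)
Move 3: P1 pit0 -> P1=[0,5,1,1,6,7](1) P2=[4,3,4,3,5,4](0)
Move 4: P2 pit2 -> P1=[0,5,1,1,6,7](1) P2=[4,3,0,4,6,5](1)
Move 5: P1 pit1 -> P1=[0,0,2,2,7,8](2) P2=[4,3,0,4,6,5](1)
Move 6: P1 pit5 -> P1=[0,0,2,2,7,0](10) P2=[5,4,1,5,7,0](1)

Answer: 10 1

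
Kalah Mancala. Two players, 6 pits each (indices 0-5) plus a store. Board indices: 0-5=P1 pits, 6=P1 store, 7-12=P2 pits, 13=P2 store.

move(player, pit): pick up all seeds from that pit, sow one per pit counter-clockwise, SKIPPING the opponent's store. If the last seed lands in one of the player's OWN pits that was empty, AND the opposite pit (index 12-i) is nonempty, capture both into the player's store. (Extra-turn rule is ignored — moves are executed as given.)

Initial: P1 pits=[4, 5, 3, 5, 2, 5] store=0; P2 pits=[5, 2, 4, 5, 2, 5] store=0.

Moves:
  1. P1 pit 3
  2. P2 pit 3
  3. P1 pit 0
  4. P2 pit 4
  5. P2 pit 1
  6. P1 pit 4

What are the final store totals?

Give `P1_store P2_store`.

Answer: 2 10

Derivation:
Move 1: P1 pit3 -> P1=[4,5,3,0,3,6](1) P2=[6,3,4,5,2,5](0)
Move 2: P2 pit3 -> P1=[5,6,3,0,3,6](1) P2=[6,3,4,0,3,6](1)
Move 3: P1 pit0 -> P1=[0,7,4,1,4,7](1) P2=[6,3,4,0,3,6](1)
Move 4: P2 pit4 -> P1=[1,7,4,1,4,7](1) P2=[6,3,4,0,0,7](2)
Move 5: P2 pit1 -> P1=[1,0,4,1,4,7](1) P2=[6,0,5,1,0,7](10)
Move 6: P1 pit4 -> P1=[1,0,4,1,0,8](2) P2=[7,1,5,1,0,7](10)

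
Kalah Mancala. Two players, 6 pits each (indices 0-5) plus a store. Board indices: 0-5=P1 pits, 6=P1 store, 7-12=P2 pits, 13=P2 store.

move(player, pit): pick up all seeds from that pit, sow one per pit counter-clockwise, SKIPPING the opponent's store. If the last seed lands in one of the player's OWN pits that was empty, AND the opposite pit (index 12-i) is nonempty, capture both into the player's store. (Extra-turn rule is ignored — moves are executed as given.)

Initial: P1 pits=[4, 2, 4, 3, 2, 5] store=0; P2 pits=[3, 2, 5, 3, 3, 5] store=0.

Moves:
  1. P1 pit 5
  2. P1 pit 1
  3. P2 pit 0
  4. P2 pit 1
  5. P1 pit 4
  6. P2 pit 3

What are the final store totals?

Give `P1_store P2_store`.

Move 1: P1 pit5 -> P1=[4,2,4,3,2,0](1) P2=[4,3,6,4,3,5](0)
Move 2: P1 pit1 -> P1=[4,0,5,4,2,0](1) P2=[4,3,6,4,3,5](0)
Move 3: P2 pit0 -> P1=[4,0,5,4,2,0](1) P2=[0,4,7,5,4,5](0)
Move 4: P2 pit1 -> P1=[4,0,5,4,2,0](1) P2=[0,0,8,6,5,6](0)
Move 5: P1 pit4 -> P1=[4,0,5,4,0,1](2) P2=[0,0,8,6,5,6](0)
Move 6: P2 pit3 -> P1=[5,1,6,4,0,1](2) P2=[0,0,8,0,6,7](1)

Answer: 2 1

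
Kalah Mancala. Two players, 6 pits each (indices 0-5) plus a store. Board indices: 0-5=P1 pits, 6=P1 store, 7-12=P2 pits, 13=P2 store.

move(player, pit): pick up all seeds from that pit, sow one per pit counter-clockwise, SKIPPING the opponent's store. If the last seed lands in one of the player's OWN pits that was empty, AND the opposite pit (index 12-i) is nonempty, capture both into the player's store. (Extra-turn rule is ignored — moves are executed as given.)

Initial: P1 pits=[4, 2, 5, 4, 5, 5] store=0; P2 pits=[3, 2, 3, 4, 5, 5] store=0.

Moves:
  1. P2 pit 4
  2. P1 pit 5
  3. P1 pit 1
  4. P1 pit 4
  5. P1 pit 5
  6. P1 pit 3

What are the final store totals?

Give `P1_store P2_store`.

Move 1: P2 pit4 -> P1=[5,3,6,4,5,5](0) P2=[3,2,3,4,0,6](1)
Move 2: P1 pit5 -> P1=[5,3,6,4,5,0](1) P2=[4,3,4,5,0,6](1)
Move 3: P1 pit1 -> P1=[5,0,7,5,6,0](1) P2=[4,3,4,5,0,6](1)
Move 4: P1 pit4 -> P1=[5,0,7,5,0,1](2) P2=[5,4,5,6,0,6](1)
Move 5: P1 pit5 -> P1=[5,0,7,5,0,0](3) P2=[5,4,5,6,0,6](1)
Move 6: P1 pit3 -> P1=[5,0,7,0,1,1](4) P2=[6,5,5,6,0,6](1)

Answer: 4 1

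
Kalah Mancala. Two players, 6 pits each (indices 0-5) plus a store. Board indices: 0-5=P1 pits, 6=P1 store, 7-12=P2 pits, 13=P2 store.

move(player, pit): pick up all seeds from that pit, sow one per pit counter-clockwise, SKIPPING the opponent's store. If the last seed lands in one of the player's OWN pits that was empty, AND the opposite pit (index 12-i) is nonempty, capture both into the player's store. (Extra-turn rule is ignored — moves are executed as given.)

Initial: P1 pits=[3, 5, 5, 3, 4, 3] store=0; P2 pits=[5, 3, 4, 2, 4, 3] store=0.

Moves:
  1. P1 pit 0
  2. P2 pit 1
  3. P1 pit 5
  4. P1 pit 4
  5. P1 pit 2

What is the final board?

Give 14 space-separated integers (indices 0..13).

Move 1: P1 pit0 -> P1=[0,6,6,4,4,3](0) P2=[5,3,4,2,4,3](0)
Move 2: P2 pit1 -> P1=[0,6,6,4,4,3](0) P2=[5,0,5,3,5,3](0)
Move 3: P1 pit5 -> P1=[0,6,6,4,4,0](1) P2=[6,1,5,3,5,3](0)
Move 4: P1 pit4 -> P1=[0,6,6,4,0,1](2) P2=[7,2,5,3,5,3](0)
Move 5: P1 pit2 -> P1=[0,6,0,5,1,2](3) P2=[8,3,5,3,5,3](0)

Answer: 0 6 0 5 1 2 3 8 3 5 3 5 3 0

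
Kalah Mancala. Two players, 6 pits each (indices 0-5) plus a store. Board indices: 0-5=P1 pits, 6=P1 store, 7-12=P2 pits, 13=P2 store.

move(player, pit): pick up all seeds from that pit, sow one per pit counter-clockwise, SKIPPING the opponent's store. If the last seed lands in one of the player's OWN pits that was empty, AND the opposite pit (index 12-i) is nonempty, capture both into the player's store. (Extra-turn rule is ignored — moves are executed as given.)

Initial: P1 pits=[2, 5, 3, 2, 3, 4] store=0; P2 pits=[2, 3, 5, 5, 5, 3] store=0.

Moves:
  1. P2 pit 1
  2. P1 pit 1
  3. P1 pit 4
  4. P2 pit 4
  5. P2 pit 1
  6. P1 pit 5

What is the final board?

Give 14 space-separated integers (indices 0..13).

Answer: 3 1 5 4 0 0 3 4 1 8 7 1 4 1

Derivation:
Move 1: P2 pit1 -> P1=[2,5,3,2,3,4](0) P2=[2,0,6,6,6,3](0)
Move 2: P1 pit1 -> P1=[2,0,4,3,4,5](1) P2=[2,0,6,6,6,3](0)
Move 3: P1 pit4 -> P1=[2,0,4,3,0,6](2) P2=[3,1,6,6,6,3](0)
Move 4: P2 pit4 -> P1=[3,1,5,4,0,6](2) P2=[3,1,6,6,0,4](1)
Move 5: P2 pit1 -> P1=[3,1,5,4,0,6](2) P2=[3,0,7,6,0,4](1)
Move 6: P1 pit5 -> P1=[3,1,5,4,0,0](3) P2=[4,1,8,7,1,4](1)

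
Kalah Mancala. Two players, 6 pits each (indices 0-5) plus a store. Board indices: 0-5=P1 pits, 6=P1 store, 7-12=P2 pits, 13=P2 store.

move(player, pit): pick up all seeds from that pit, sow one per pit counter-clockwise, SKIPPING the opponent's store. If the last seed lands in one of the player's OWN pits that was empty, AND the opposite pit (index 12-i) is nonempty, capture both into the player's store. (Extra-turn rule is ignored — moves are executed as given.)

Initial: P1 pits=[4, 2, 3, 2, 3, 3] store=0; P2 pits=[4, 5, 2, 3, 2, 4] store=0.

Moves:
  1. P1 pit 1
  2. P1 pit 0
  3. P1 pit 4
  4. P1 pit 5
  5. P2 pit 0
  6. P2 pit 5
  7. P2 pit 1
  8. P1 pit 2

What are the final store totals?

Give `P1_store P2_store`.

Answer: 3 3

Derivation:
Move 1: P1 pit1 -> P1=[4,0,4,3,3,3](0) P2=[4,5,2,3,2,4](0)
Move 2: P1 pit0 -> P1=[0,1,5,4,4,3](0) P2=[4,5,2,3,2,4](0)
Move 3: P1 pit4 -> P1=[0,1,5,4,0,4](1) P2=[5,6,2,3,2,4](0)
Move 4: P1 pit5 -> P1=[0,1,5,4,0,0](2) P2=[6,7,3,3,2,4](0)
Move 5: P2 pit0 -> P1=[0,1,5,4,0,0](2) P2=[0,8,4,4,3,5](1)
Move 6: P2 pit5 -> P1=[1,2,6,5,0,0](2) P2=[0,8,4,4,3,0](2)
Move 7: P2 pit1 -> P1=[2,3,7,5,0,0](2) P2=[0,0,5,5,4,1](3)
Move 8: P1 pit2 -> P1=[2,3,0,6,1,1](3) P2=[1,1,6,5,4,1](3)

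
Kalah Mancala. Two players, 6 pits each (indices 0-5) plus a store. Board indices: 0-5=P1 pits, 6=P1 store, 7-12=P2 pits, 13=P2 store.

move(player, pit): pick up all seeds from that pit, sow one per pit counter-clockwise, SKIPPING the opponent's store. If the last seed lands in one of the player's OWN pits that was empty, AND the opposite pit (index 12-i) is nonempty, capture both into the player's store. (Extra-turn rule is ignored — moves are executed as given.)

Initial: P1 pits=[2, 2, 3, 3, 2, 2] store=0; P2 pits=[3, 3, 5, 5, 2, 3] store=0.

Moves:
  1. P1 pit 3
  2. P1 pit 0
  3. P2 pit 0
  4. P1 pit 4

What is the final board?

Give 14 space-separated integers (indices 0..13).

Move 1: P1 pit3 -> P1=[2,2,3,0,3,3](1) P2=[3,3,5,5,2,3](0)
Move 2: P1 pit0 -> P1=[0,3,4,0,3,3](1) P2=[3,3,5,5,2,3](0)
Move 3: P2 pit0 -> P1=[0,3,4,0,3,3](1) P2=[0,4,6,6,2,3](0)
Move 4: P1 pit4 -> P1=[0,3,4,0,0,4](2) P2=[1,4,6,6,2,3](0)

Answer: 0 3 4 0 0 4 2 1 4 6 6 2 3 0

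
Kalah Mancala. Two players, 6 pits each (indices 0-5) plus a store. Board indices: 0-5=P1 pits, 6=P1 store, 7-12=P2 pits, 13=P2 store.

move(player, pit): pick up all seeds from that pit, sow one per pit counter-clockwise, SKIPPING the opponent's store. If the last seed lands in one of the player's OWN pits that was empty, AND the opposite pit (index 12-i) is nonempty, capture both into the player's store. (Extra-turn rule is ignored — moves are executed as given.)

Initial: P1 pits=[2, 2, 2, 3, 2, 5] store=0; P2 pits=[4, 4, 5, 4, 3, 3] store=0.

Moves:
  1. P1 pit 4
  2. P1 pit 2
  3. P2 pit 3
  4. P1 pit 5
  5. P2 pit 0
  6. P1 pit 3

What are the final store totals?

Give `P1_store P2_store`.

Move 1: P1 pit4 -> P1=[2,2,2,3,0,6](1) P2=[4,4,5,4,3,3](0)
Move 2: P1 pit2 -> P1=[2,2,0,4,0,6](6) P2=[4,0,5,4,3,3](0)
Move 3: P2 pit3 -> P1=[3,2,0,4,0,6](6) P2=[4,0,5,0,4,4](1)
Move 4: P1 pit5 -> P1=[3,2,0,4,0,0](7) P2=[5,1,6,1,5,4](1)
Move 5: P2 pit0 -> P1=[3,2,0,4,0,0](7) P2=[0,2,7,2,6,5](1)
Move 6: P1 pit3 -> P1=[3,2,0,0,1,1](8) P2=[1,2,7,2,6,5](1)

Answer: 8 1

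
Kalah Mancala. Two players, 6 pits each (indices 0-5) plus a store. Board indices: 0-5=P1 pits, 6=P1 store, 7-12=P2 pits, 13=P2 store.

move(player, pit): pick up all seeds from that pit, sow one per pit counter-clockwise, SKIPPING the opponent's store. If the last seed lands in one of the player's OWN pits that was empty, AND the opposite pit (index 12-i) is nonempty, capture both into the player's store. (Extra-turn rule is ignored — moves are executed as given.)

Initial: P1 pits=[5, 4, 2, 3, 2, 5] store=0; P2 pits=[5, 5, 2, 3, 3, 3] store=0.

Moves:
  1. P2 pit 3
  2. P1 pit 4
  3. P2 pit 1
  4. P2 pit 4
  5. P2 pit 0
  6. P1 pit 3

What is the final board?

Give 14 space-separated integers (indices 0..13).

Move 1: P2 pit3 -> P1=[5,4,2,3,2,5](0) P2=[5,5,2,0,4,4](1)
Move 2: P1 pit4 -> P1=[5,4,2,3,0,6](1) P2=[5,5,2,0,4,4](1)
Move 3: P2 pit1 -> P1=[5,4,2,3,0,6](1) P2=[5,0,3,1,5,5](2)
Move 4: P2 pit4 -> P1=[6,5,3,3,0,6](1) P2=[5,0,3,1,0,6](3)
Move 5: P2 pit0 -> P1=[6,5,3,3,0,6](1) P2=[0,1,4,2,1,7](3)
Move 6: P1 pit3 -> P1=[6,5,3,0,1,7](2) P2=[0,1,4,2,1,7](3)

Answer: 6 5 3 0 1 7 2 0 1 4 2 1 7 3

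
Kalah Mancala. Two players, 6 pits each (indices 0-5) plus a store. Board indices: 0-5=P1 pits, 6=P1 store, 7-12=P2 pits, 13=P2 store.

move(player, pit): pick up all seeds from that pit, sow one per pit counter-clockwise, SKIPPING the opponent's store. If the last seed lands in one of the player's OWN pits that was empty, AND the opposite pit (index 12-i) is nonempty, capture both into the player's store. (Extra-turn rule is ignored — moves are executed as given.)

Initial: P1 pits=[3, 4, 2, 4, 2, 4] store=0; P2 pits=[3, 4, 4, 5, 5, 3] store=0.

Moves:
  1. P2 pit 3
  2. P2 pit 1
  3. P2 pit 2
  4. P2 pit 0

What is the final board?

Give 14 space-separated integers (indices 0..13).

Answer: 5 5 2 4 2 4 0 0 1 1 3 8 6 2

Derivation:
Move 1: P2 pit3 -> P1=[4,5,2,4,2,4](0) P2=[3,4,4,0,6,4](1)
Move 2: P2 pit1 -> P1=[4,5,2,4,2,4](0) P2=[3,0,5,1,7,5](1)
Move 3: P2 pit2 -> P1=[5,5,2,4,2,4](0) P2=[3,0,0,2,8,6](2)
Move 4: P2 pit0 -> P1=[5,5,2,4,2,4](0) P2=[0,1,1,3,8,6](2)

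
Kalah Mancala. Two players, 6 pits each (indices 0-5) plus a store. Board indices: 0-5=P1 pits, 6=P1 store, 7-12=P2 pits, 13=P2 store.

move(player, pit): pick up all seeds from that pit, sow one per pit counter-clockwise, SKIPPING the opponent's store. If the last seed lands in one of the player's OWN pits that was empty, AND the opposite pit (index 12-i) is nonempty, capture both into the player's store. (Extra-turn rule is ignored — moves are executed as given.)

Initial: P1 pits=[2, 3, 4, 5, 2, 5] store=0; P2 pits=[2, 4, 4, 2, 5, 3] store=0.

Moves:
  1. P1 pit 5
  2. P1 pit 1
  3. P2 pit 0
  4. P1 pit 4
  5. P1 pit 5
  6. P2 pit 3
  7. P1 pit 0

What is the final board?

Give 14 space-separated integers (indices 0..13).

Answer: 0 1 6 7 0 0 3 1 6 6 0 6 4 1

Derivation:
Move 1: P1 pit5 -> P1=[2,3,4,5,2,0](1) P2=[3,5,5,3,5,3](0)
Move 2: P1 pit1 -> P1=[2,0,5,6,3,0](1) P2=[3,5,5,3,5,3](0)
Move 3: P2 pit0 -> P1=[2,0,5,6,3,0](1) P2=[0,6,6,4,5,3](0)
Move 4: P1 pit4 -> P1=[2,0,5,6,0,1](2) P2=[1,6,6,4,5,3](0)
Move 5: P1 pit5 -> P1=[2,0,5,6,0,0](3) P2=[1,6,6,4,5,3](0)
Move 6: P2 pit3 -> P1=[3,0,5,6,0,0](3) P2=[1,6,6,0,6,4](1)
Move 7: P1 pit0 -> P1=[0,1,6,7,0,0](3) P2=[1,6,6,0,6,4](1)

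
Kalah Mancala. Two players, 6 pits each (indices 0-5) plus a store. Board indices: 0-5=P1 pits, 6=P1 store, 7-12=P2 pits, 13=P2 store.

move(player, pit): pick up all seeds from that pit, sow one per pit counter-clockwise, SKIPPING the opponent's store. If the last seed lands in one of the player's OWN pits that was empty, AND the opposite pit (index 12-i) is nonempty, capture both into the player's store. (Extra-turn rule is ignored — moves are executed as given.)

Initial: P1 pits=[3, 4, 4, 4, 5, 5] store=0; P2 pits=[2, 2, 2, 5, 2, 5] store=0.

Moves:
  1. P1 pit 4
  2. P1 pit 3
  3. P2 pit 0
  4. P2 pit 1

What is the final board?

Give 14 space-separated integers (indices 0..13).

Move 1: P1 pit4 -> P1=[3,4,4,4,0,6](1) P2=[3,3,3,5,2,5](0)
Move 2: P1 pit3 -> P1=[3,4,4,0,1,7](2) P2=[4,3,3,5,2,5](0)
Move 3: P2 pit0 -> P1=[3,4,4,0,1,7](2) P2=[0,4,4,6,3,5](0)
Move 4: P2 pit1 -> P1=[3,4,4,0,1,7](2) P2=[0,0,5,7,4,6](0)

Answer: 3 4 4 0 1 7 2 0 0 5 7 4 6 0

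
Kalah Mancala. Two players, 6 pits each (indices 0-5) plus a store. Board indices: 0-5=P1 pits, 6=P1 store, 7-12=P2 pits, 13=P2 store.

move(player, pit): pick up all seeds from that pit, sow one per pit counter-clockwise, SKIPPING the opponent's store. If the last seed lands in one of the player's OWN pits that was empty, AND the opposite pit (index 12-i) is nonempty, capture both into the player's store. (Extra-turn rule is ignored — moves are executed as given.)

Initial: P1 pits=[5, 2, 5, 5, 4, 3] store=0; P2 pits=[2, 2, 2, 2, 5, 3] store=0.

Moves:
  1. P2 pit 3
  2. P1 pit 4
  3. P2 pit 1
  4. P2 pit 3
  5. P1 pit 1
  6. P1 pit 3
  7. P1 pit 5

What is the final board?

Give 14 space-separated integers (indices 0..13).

Answer: 5 0 6 0 1 0 3 5 2 5 1 8 4 0

Derivation:
Move 1: P2 pit3 -> P1=[5,2,5,5,4,3](0) P2=[2,2,2,0,6,4](0)
Move 2: P1 pit4 -> P1=[5,2,5,5,0,4](1) P2=[3,3,2,0,6,4](0)
Move 3: P2 pit1 -> P1=[5,2,5,5,0,4](1) P2=[3,0,3,1,7,4](0)
Move 4: P2 pit3 -> P1=[5,2,5,5,0,4](1) P2=[3,0,3,0,8,4](0)
Move 5: P1 pit1 -> P1=[5,0,6,6,0,4](1) P2=[3,0,3,0,8,4](0)
Move 6: P1 pit3 -> P1=[5,0,6,0,1,5](2) P2=[4,1,4,0,8,4](0)
Move 7: P1 pit5 -> P1=[5,0,6,0,1,0](3) P2=[5,2,5,1,8,4](0)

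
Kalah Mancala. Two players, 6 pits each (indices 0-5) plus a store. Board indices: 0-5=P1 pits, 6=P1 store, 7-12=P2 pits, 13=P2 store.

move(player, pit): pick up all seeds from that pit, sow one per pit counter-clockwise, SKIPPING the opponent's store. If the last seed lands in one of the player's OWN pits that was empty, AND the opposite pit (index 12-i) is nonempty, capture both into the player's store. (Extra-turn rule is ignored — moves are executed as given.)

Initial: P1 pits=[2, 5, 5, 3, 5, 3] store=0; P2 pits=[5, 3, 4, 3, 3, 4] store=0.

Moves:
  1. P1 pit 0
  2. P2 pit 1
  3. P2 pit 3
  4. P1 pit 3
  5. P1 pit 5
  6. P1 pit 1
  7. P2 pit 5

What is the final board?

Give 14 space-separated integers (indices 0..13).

Move 1: P1 pit0 -> P1=[0,6,6,3,5,3](0) P2=[5,3,4,3,3,4](0)
Move 2: P2 pit1 -> P1=[0,6,6,3,5,3](0) P2=[5,0,5,4,4,4](0)
Move 3: P2 pit3 -> P1=[1,6,6,3,5,3](0) P2=[5,0,5,0,5,5](1)
Move 4: P1 pit3 -> P1=[1,6,6,0,6,4](1) P2=[5,0,5,0,5,5](1)
Move 5: P1 pit5 -> P1=[1,6,6,0,6,0](2) P2=[6,1,6,0,5,5](1)
Move 6: P1 pit1 -> P1=[1,0,7,1,7,1](3) P2=[7,1,6,0,5,5](1)
Move 7: P2 pit5 -> P1=[2,1,8,2,7,1](3) P2=[7,1,6,0,5,0](2)

Answer: 2 1 8 2 7 1 3 7 1 6 0 5 0 2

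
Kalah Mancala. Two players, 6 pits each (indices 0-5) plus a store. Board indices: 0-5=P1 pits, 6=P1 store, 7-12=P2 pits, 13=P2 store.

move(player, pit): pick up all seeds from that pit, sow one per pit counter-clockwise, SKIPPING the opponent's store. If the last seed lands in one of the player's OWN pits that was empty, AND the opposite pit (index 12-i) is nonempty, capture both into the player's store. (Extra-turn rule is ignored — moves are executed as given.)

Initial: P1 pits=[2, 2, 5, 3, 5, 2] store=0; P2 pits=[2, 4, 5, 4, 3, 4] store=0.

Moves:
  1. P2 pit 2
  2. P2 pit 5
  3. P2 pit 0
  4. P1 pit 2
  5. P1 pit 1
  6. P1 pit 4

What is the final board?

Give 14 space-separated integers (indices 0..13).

Move 1: P2 pit2 -> P1=[3,2,5,3,5,2](0) P2=[2,4,0,5,4,5](1)
Move 2: P2 pit5 -> P1=[4,3,6,4,5,2](0) P2=[2,4,0,5,4,0](2)
Move 3: P2 pit0 -> P1=[4,3,6,0,5,2](0) P2=[0,5,0,5,4,0](7)
Move 4: P1 pit2 -> P1=[4,3,0,1,6,3](1) P2=[1,6,0,5,4,0](7)
Move 5: P1 pit1 -> P1=[4,0,1,2,7,3](1) P2=[1,6,0,5,4,0](7)
Move 6: P1 pit4 -> P1=[4,0,1,2,0,4](2) P2=[2,7,1,6,5,0](7)

Answer: 4 0 1 2 0 4 2 2 7 1 6 5 0 7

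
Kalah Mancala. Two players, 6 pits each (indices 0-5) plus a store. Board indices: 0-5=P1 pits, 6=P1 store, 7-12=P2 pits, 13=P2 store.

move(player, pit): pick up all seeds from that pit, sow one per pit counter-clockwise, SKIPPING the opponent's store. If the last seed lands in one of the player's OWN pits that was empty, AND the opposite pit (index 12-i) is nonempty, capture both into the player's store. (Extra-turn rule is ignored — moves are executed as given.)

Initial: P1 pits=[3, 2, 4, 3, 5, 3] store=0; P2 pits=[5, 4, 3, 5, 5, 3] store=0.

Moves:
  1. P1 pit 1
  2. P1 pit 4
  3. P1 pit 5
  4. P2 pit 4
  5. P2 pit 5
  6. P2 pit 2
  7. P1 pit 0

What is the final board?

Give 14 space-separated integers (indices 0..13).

Move 1: P1 pit1 -> P1=[3,0,5,4,5,3](0) P2=[5,4,3,5,5,3](0)
Move 2: P1 pit4 -> P1=[3,0,5,4,0,4](1) P2=[6,5,4,5,5,3](0)
Move 3: P1 pit5 -> P1=[3,0,5,4,0,0](2) P2=[7,6,5,5,5,3](0)
Move 4: P2 pit4 -> P1=[4,1,6,4,0,0](2) P2=[7,6,5,5,0,4](1)
Move 5: P2 pit5 -> P1=[5,2,7,4,0,0](2) P2=[7,6,5,5,0,0](2)
Move 6: P2 pit2 -> P1=[6,2,7,4,0,0](2) P2=[7,6,0,6,1,1](3)
Move 7: P1 pit0 -> P1=[0,3,8,5,1,1](3) P2=[7,6,0,6,1,1](3)

Answer: 0 3 8 5 1 1 3 7 6 0 6 1 1 3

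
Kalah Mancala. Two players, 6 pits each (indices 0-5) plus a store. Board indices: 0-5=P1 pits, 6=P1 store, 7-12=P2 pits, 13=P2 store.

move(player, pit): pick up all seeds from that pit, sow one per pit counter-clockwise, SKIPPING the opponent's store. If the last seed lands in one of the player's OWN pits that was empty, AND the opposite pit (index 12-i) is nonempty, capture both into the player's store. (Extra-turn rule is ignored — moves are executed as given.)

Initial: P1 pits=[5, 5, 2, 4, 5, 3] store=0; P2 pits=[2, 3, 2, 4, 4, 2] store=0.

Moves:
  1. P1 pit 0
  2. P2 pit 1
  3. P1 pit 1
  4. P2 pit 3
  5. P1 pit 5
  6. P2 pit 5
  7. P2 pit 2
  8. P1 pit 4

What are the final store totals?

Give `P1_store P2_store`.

Move 1: P1 pit0 -> P1=[0,6,3,5,6,4](0) P2=[2,3,2,4,4,2](0)
Move 2: P2 pit1 -> P1=[0,6,3,5,6,4](0) P2=[2,0,3,5,5,2](0)
Move 3: P1 pit1 -> P1=[0,0,4,6,7,5](1) P2=[3,0,3,5,5,2](0)
Move 4: P2 pit3 -> P1=[1,1,4,6,7,5](1) P2=[3,0,3,0,6,3](1)
Move 5: P1 pit5 -> P1=[1,1,4,6,7,0](2) P2=[4,1,4,1,6,3](1)
Move 6: P2 pit5 -> P1=[2,2,4,6,7,0](2) P2=[4,1,4,1,6,0](2)
Move 7: P2 pit2 -> P1=[2,2,4,6,7,0](2) P2=[4,1,0,2,7,1](3)
Move 8: P1 pit4 -> P1=[2,2,4,6,0,1](3) P2=[5,2,1,3,8,1](3)

Answer: 3 3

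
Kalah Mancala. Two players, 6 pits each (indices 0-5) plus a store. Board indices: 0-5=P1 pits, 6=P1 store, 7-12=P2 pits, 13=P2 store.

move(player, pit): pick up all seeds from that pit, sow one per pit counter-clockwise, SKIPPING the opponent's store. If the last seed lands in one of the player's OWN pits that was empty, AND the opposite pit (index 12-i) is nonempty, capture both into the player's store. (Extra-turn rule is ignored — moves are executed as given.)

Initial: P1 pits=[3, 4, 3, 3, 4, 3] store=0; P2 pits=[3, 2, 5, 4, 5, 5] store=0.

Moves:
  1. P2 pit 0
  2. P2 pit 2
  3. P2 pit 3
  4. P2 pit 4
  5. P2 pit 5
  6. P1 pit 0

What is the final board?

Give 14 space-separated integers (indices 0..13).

Move 1: P2 pit0 -> P1=[3,4,3,3,4,3](0) P2=[0,3,6,5,5,5](0)
Move 2: P2 pit2 -> P1=[4,5,3,3,4,3](0) P2=[0,3,0,6,6,6](1)
Move 3: P2 pit3 -> P1=[5,6,4,3,4,3](0) P2=[0,3,0,0,7,7](2)
Move 4: P2 pit4 -> P1=[6,7,5,4,5,3](0) P2=[0,3,0,0,0,8](3)
Move 5: P2 pit5 -> P1=[7,8,6,5,6,0](0) P2=[0,3,0,0,0,0](9)
Move 6: P1 pit0 -> P1=[0,9,7,6,7,1](1) P2=[1,3,0,0,0,0](9)

Answer: 0 9 7 6 7 1 1 1 3 0 0 0 0 9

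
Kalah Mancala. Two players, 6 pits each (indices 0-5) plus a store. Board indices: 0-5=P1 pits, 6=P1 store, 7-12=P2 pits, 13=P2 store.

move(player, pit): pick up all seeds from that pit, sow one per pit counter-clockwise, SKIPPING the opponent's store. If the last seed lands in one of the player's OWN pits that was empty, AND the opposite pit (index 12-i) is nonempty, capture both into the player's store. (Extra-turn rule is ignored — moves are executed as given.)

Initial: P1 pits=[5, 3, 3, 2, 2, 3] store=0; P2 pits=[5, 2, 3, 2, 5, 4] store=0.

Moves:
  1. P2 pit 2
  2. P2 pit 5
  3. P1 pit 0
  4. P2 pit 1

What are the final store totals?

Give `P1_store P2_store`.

Move 1: P2 pit2 -> P1=[5,3,3,2,2,3](0) P2=[5,2,0,3,6,5](0)
Move 2: P2 pit5 -> P1=[6,4,4,3,2,3](0) P2=[5,2,0,3,6,0](1)
Move 3: P1 pit0 -> P1=[0,5,5,4,3,4](1) P2=[5,2,0,3,6,0](1)
Move 4: P2 pit1 -> P1=[0,5,5,4,3,4](1) P2=[5,0,1,4,6,0](1)

Answer: 1 1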